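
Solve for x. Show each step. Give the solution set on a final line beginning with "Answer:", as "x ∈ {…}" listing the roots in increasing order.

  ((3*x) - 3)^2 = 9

Step 1. [((3*x) - 3)^2 = 9] 9 ≥ 0, LHS is (·)² — take ±√ ⇒ sqrt: (3*x) - 3 = 3 or -3.
Step 2. [(3*x) - 3 = 3 or -3] common factor 3 (LHS and 3 or -3) — divide through, so factor: x - 1 = 1 or -1.
Step 3. [x - 1 = 1 or -1] 1 comes off first (add 1) ⇒ sub: x = 2 or 0.

Answer: x ∈ {0, 2}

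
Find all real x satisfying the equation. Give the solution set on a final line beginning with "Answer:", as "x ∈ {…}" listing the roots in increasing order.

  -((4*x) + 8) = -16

Step 1. [-((4*x) + 8) = -16] flip signs both sides ⇒ neg: (4*x) + 8 = 16.
Step 2. [(4*x) + 8 = 16] +8 is outermost — subtract 8 both sides, so sub: 4*x = 8.
Step 3. [4*x = 8] leading coefficient 4: divide by 4 ⇒ div: x = 2.

Answer: x ∈ {2}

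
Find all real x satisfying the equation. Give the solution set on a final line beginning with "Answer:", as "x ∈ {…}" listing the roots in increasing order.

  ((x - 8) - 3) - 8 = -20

Step 1. [((x - 8) - 3) - 8 = -20] the outer -8 inverts by adding 8, so sub: (x - 8) - 3 = -12.
Step 2. [(x - 8) - 3 = -12] -3 is outermost — add 3 both sides. So sub: x - 8 = -9.
Step 3. [x - 8 = -9] 8 comes off first (add 8). So sub: x = -1.

Answer: x ∈ {-1}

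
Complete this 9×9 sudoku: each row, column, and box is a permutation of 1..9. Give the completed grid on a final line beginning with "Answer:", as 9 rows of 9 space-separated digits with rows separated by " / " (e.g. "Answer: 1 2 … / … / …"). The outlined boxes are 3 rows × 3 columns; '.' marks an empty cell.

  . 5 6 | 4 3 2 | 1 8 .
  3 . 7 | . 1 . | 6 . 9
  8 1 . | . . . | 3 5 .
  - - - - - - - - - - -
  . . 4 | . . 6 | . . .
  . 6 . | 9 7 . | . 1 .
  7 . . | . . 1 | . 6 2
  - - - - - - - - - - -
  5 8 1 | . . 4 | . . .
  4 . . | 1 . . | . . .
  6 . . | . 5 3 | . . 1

Step 1. [r3c3∈{2,9}] in row 3, 2 fits only at r3c3. So r3c3=2.
Step 2. [r9c3∈{9}] r9c3 is down to just 9, so r9c3=9.
Step 3. [r8c3∈{3}] r8c3 is down to just 3. So r8c3=3.
Step 4. [r5c9∈{3,4,5,8}] 3 has one home in row 5: r5c9 ⇒ r5c9=3.
Step 5. [r1c9∈{7}] r1c9's peers cover all but 7. So r1c9=7.
Step 6. [r5c7∈{4,5,8}] row 5 places 4 nowhere but r5c7, so r5c7=4.
Step 7. [r2c8∈{2,4}] in row 2, 2 fits only at r2c8, so r2c8=2.
Step 8. [r7c9∈{6}] r7c9 has the single candidate 6, so r7c9=6.
Step 9. [r8c5∈{2,6,8,9}] in row 8, 6 fits only at r8c5. So r8c5=6.
Step 10. [r4c1∈{1,2,9}] r4c1 is the only open cell in row 4 admitting 1 ⇒ r4c1=1.
Step 11. [r3c5∈{9}] r3c5 has the single candidate 9. So r3c5=9.
Step 12. [r8c6∈{7,8,9}] across col 6, 9 lands solely at r8c6, so r8c6=9.
Step 13. [r8c8∈{7}] r8c8 is down to just 7, so r8c8=7.
Step 14. [r9c4∈{2,7,8}] in box 8, 8 fits only at r9c4 ⇒ r9c4=8.
Step 15. [r4c8∈{9}] r4c8's peers cover all but 9, so r4c8=9.
Step 16. [r7c5∈{2}] r7c5 has the single candidate 2 ⇒ r7c5=2.
Step 17. [r4c5∈{8}] r4c5's peers cover all but 8, so r4c5=8.
Step 18. [r4c9∈{5}] only 5 remains possible at r4c9 ⇒ r4c9=5.
Step 19. [r8c2∈{2}] nothing but 2 survives at r8c2, so r8c2=2.
Step 20. [r5c6∈{5}] r5c6 is down to just 5. So r5c6=5.
Step 21. [r4c2∈{3}] only 3 remains possible at r4c2 ⇒ r4c2=3.
Step 22. [r6c7∈{8}] nothing but 8 survives at r6c7. So r6c7=8.
Step 23. [r3c4∈{6,7}] row 3 places 6 nowhere but r3c4, so r3c4=6.
Step 24. [r2c4∈{5}] r2c4 is down to just 5 ⇒ r2c4=5.
Step 25. [r2c6∈{8}] r2c6 has the single candidate 8. So r2c6=8.
Step 26. [r6c4∈{3}] nothing but 3 survives at r6c4. So r6c4=3.
Step 27. [r9c7∈{2}] r9c7's peers cover all but 2. So r9c7=2.
Step 28. [r5c1∈{2}] r5c1 has the single candidate 2 ⇒ r5c1=2.
Step 29. [r6c5∈{4}] r6c5 has the single candidate 4, so r6c5=4.
Step 30. [r7c7∈{9}] nothing but 9 survives at r7c7 ⇒ r7c7=9.
Step 31. [r9c2∈{7}] only 7 remains possible at r9c2. So r9c2=7.
Step 32. [r3c6∈{7}] only 7 remains possible at r3c6 ⇒ r3c6=7.
Step 33. [r4c7∈{7}] r4c7 has the single candidate 7. So r4c7=7.
Step 34. [r6c3∈{5}] r6c3 has the single candidate 5, so r6c3=5.
Step 35. [r7c8∈{3}] r7c8's peers cover all but 3, so r7c8=3.
Step 36. [r6c2∈{9}] r6c2's peers cover all but 9. So r6c2=9.
Step 37. [r8c9∈{8}] r8c9's peers cover all but 8, so r8c9=8.
Step 38. [r9c8∈{4}] r9c8 has the single candidate 4 ⇒ r9c8=4.
Step 39. [r5c3∈{8}] r5c3 is down to just 8 ⇒ r5c3=8.
Step 40. [r1c1∈{9}] only 9 remains possible at r1c1, so r1c1=9.
Step 41. [r7c4∈{7}] r7c4 is down to just 7. So r7c4=7.
Step 42. [r2c2∈{4}] nothing but 4 survives at r2c2, so r2c2=4.
Step 43. [r3c9∈{4}] nothing but 4 survives at r3c9 ⇒ r3c9=4.
Step 44. [r4c4∈{2}] r4c4 has the single candidate 2, so r4c4=2.
Step 45. [r8c7∈{5}] r8c7 has the single candidate 5. So r8c7=5.

Answer: 9 5 6 4 3 2 1 8 7 / 3 4 7 5 1 8 6 2 9 / 8 1 2 6 9 7 3 5 4 / 1 3 4 2 8 6 7 9 5 / 2 6 8 9 7 5 4 1 3 / 7 9 5 3 4 1 8 6 2 / 5 8 1 7 2 4 9 3 6 / 4 2 3 1 6 9 5 7 8 / 6 7 9 8 5 3 2 4 1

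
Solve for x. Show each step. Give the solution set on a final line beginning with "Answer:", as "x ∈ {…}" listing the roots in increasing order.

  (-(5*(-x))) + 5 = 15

Step 1. [(-(5*(-x))) + 5 = 15] the outer +5 inverts by subtracting 5, so sub: -(5*(-x)) = 10.
Step 2. [-(5*(-x)) = 10] LHS negated; negate both sides ⇒ neg: 5*(-x) = -10.
Step 3. [5*(-x) = -10] LHS = 5·(…); ÷5 both sides. So div: -x = -2.
Step 4. [-x = -2] flip signs both sides ⇒ neg: x = 2.

Answer: x ∈ {2}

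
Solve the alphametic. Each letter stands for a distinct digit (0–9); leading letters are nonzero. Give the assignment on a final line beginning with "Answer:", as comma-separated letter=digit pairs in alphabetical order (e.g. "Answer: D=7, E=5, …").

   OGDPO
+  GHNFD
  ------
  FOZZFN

Step 1. [col 1: O + D ≡ N (mod 10)] N=5 is one option consistent with column 1 (O + D ≡ N (mod 10), carry-in 0) — take it. So N=5.
Step 2. [F] F is the leading digit of a 6-digit sum of two 5-digit numbers; the final carry is exactly 1, so F=1.
Step 3. [col 1: O + D ≡ N (mod 10)] column 1 (O + D ≡ N (mod 10), carry-in 0) doesn't pin O yet; pick O=3 and continue ⇒ O=3.
Step 4. [col 1: O + D ≡ N (mod 10)] column 1: given O=3, N=5, carry-in 0, and digits 1,3,5 already taken and all letters distinct, O+D≡N (mod 10) forces D=2. So D=2.
Step 5. [col 2: P + F ≡ F (mod 10)] column 2 reads P+F+carry(0)=F with F=1; with digits 1,2,3,5 already taken and all letters distinct, the only value for P is 0, so P=0.
Step 6. [col 3: D + N ≡ Z (mod 10)] column 3 reads D+N+carry(0)=Z with D=2, N=5; with digits 0,1,2,3,5 already taken and all letters distinct, the only value for Z is 7, so Z=7.
Step 7. [col 4: G + H ≡ Z (mod 10)] several values work for H in column 4 (G + H ≡ Z (mod 10), carry-in 0); try H=8, so H=8.
Step 8. [col 4: G + H ≡ Z (mod 10)] column 4 reads G+H+carry(0)=Z with H=8, Z=7; with digits 0,1,2,3,5,7,8 already taken and all letters distinct, the only value for G is 9, so G=9.

Answer: D=2, F=1, G=9, H=8, N=5, O=3, P=0, Z=7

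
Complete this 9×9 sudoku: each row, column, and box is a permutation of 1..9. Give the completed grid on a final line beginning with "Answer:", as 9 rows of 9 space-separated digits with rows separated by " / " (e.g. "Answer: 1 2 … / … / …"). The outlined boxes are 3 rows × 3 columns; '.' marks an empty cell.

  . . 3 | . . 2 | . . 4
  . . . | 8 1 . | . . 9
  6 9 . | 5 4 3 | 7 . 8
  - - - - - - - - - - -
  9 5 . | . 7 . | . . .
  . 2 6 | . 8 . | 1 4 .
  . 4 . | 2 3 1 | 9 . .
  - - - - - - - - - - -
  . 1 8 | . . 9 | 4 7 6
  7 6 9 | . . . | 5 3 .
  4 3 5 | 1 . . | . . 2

Step 1. [r6c8∈{5,6,8}] in row 6, 6 fits only at r6c8. So r6c8=6.
Step 2. [r1c4∈{6,7,9}] in col 4, 7 fits only at r1c4 ⇒ r1c4=7.
Step 3. [r1c1∈{1,5,8}] across col 1, 1 lands solely at r1c1. So r1c1=1.
Step 4. [r2c6∈{6}] nothing but 6 survives at r2c6 ⇒ r2c6=6.
Step 5. [r3c3∈{2}] only 2 remains possible at r3c3. So r3c3=2.
Step 6. [r5c9∈{3,5,7}] row 5 places 7 nowhere but r5c9 ⇒ r5c9=7.
Step 7. [r9c7∈{8}] nothing but 8 survives at r9c7, so r9c7=8.
Step 8. [r2c7∈{2,3}] in row 2, 3 fits only at r2c7 ⇒ r2c7=3.
Step 9. [r4c6∈{4}] r4c6 is down to just 4, so r4c6=4.
Step 10. [r2c8∈{2,5}] across row 2, 2 lands solely at r2c8 ⇒ r2c8=2.
Step 11. [r6c3∈{7}] r6c3 has the single candidate 7 ⇒ r6c3=7.
Step 12. [r7c5∈{2,5}] r7c5 is the only open cell in row 7 admitting 5 ⇒ r7c5=5.
Step 13. [r7c4∈{3}] r7c4 is down to just 3 ⇒ r7c4=3.
Step 14. [r2c3∈{4}] nothing but 4 survives at r2c3. So r2c3=4.
Step 15. [r8c4∈{4}] r8c4 is down to just 4 ⇒ r8c4=4.
Step 16. [r8c6∈{8}] only 8 remains possible at r8c6. So r8c6=8.
Step 17. [r4c9∈{3}] only 3 remains possible at r4c9 ⇒ r4c9=3.
Step 18. [r4c3∈{1}] r4c3 is down to just 1. So r4c3=1.
Step 19. [r2c2∈{7}] r2c2's peers cover all but 7, so r2c2=7.
Step 20. [r4c4∈{6}] nothing but 6 survives at r4c4 ⇒ r4c4=6.
Step 21. [r5c4∈{9}] only 9 remains possible at r5c4. So r5c4=9.
Step 22. [r4c7∈{2}] r4c7 is down to just 2 ⇒ r4c7=2.
Step 23. [r1c8∈{5}] only 5 remains possible at r1c8 ⇒ r1c8=5.
Step 24. [r3c8∈{1}] r3c8 is down to just 1, so r3c8=1.
Step 25. [r1c5∈{9}] only 9 remains possible at r1c5. So r1c5=9.
Step 26. [r9c5∈{6}] only 6 remains possible at r9c5 ⇒ r9c5=6.
Step 27. [r1c2∈{8}] nothing but 8 survives at r1c2, so r1c2=8.
Step 28. [r2c1∈{5}] r2c1 has the single candidate 5. So r2c1=5.
Step 29. [r5c1∈{3}] r5c1 is down to just 3. So r5c1=3.
Step 30. [r8c9∈{1}] r8c9's peers cover all but 1 ⇒ r8c9=1.
Step 31. [r9c6∈{7}] r9c6's peers cover all but 7 ⇒ r9c6=7.
Step 32. [r6c9∈{5}] nothing but 5 survives at r6c9. So r6c9=5.
Step 33. [r5c6∈{5}] r5c6 is down to just 5, so r5c6=5.
Step 34. [r4c8∈{8}] r4c8's peers cover all but 8, so r4c8=8.
Step 35. [r8c5∈{2}] nothing but 2 survives at r8c5, so r8c5=2.
Step 36. [r9c8∈{9}] r9c8's peers cover all but 9, so r9c8=9.
Step 37. [r6c1∈{8}] r6c1's peers cover all but 8, so r6c1=8.
Step 38. [r7c1∈{2}] nothing but 2 survives at r7c1. So r7c1=2.
Step 39. [r1c7∈{6}] only 6 remains possible at r1c7 ⇒ r1c7=6.

Answer: 1 8 3 7 9 2 6 5 4 / 5 7 4 8 1 6 3 2 9 / 6 9 2 5 4 3 7 1 8 / 9 5 1 6 7 4 2 8 3 / 3 2 6 9 8 5 1 4 7 / 8 4 7 2 3 1 9 6 5 / 2 1 8 3 5 9 4 7 6 / 7 6 9 4 2 8 5 3 1 / 4 3 5 1 6 7 8 9 2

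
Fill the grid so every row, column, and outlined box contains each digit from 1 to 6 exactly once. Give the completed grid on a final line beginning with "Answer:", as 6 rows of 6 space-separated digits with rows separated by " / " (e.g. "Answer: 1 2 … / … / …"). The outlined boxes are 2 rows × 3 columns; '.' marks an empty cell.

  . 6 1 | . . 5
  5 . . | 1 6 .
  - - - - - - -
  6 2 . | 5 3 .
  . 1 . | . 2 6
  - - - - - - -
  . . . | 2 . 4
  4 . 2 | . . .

Step 1. [r4c3∈{3,4,5}] r4c3 is the only open cell in row 4 admitting 5 ⇒ r4c3=5.
Step 2. [r5c1∈{1,3}] r5c1 is the only open cell in col 1 admitting 1. So r5c1=1.
Step 3. [r2c2∈{3,4}] r2c2 is the only open cell in col 2 admitting 4 ⇒ r2c2=4.
Step 4. [r2c3∈{3}] r2c3 is down to just 3 ⇒ r2c3=3.
Step 5. [r6c6∈{1,3}] col 6 places 3 nowhere but r6c6, so r6c6=3.
Step 6. [r5c5∈{5}] r5c5 is down to just 5 ⇒ r5c5=5.
Step 7. [r4c4∈{4}] r4c4 is down to just 4. So r4c4=4.
Step 8. [r2c6∈{2}] r2c6's peers cover all but 2. So r2c6=2.
Step 9. [r4c1∈{3}] nothing but 3 survives at r4c1, so r4c1=3.
Step 10. [r1c4∈{3}] r1c4 has the single candidate 3, so r1c4=3.
Step 11. [r6c5∈{1}] only 1 remains possible at r6c5 ⇒ r6c5=1.
Step 12. [r1c5∈{4}] only 4 remains possible at r1c5 ⇒ r1c5=4.
Step 13. [r6c4∈{6}] r6c4 is down to just 6. So r6c4=6.
Step 14. [r1c1∈{2}] only 2 remains possible at r1c1, so r1c1=2.
Step 15. [r3c3∈{4}] r3c3 has the single candidate 4. So r3c3=4.
Step 16. [r3c6∈{1}] r3c6 is down to just 1, so r3c6=1.
Step 17. [r5c3∈{6}] r5c3's peers cover all but 6 ⇒ r5c3=6.
Step 18. [r6c2∈{5}] nothing but 5 survives at r6c2 ⇒ r6c2=5.
Step 19. [r5c2∈{3}] r5c2 has the single candidate 3. So r5c2=3.

Answer: 2 6 1 3 4 5 / 5 4 3 1 6 2 / 6 2 4 5 3 1 / 3 1 5 4 2 6 / 1 3 6 2 5 4 / 4 5 2 6 1 3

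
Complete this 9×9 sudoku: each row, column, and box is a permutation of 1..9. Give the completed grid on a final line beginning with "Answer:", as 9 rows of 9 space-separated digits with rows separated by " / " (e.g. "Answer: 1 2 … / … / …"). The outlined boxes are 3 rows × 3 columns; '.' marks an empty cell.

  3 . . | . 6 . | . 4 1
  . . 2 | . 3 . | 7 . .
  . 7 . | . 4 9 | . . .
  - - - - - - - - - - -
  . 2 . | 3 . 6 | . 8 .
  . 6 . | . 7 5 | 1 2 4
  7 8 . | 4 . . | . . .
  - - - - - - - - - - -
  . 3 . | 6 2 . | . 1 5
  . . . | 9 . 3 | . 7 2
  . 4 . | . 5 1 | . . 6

Step 1. [r5c1∈{9}] nothing but 9 survives at r5c1. So r5c1=9.
Step 2. [r7c1∈{8}] r7c1 is down to just 8 ⇒ r7c1=8.
Step 3. [r2c6∈{8}] r2c6's peers cover all but 8 ⇒ r2c6=8.
Step 4. [r2c9∈{9}] only 9 remains possible at r2c9, so r2c9=9.
Step 5. [r3c9∈{3,8}] in col 9, 8 fits only at r3c9, so r3c9=8.
Step 6. [r2c1∈{1,4,5,6}] 4 has one home in row 2: r2c1 ⇒ r2c1=4.
Step 7. [r2c8∈{5,6}] r2c8 is the only open cell in row 2 admitting 6 ⇒ r2c8=6.
Step 8. [r6c9∈{3}] r6c9's peers cover all but 3 ⇒ r6c9=3.
Step 9. [r1c3∈{5,8,9}] row 1 places 8 nowhere but r1c3 ⇒ r1c3=8.
Step 10. [r8c5∈{8}] only 8 remains possible at r8c5. So r8c5=8.
Step 11. [r9c4∈{7}] only 7 remains possible at r9c4, so r9c4=7.
Step 12. [r9c3∈{9}] r9c3 is down to just 9. So r9c3=9.
Step 13. [r6c8∈{5,9}] 9 has one home in col 8: r6c8, so r6c8=9.
Step 14. [r3c8∈{3,5}] col 8 places 5 nowhere but r3c8 ⇒ r3c8=5.
Step 15. [r4c7∈{5}] r4c7's peers cover all but 5. So r4c7=5.
Step 16. [r4c1∈{1}] r4c1's peers cover all but 1 ⇒ r4c1=1.
Step 17. [r1c7∈{2}] nothing but 2 survives at r1c7, so r1c7=2.
Step 18. [r8c1∈{5,6}] across col 1, 5 lands solely at r8c1, so r8c1=5.
Step 19. [r8c2∈{1}] r8c2's peers cover all but 1, so r8c2=1.
Step 20. [r3c3∈{1,6}] in col 3, 1 fits only at r3c3, so r3c3=1.
Step 21. [r2c2∈{5}] only 5 remains possible at r2c2, so r2c2=5.
Step 22. [r8c7∈{4}] nothing but 4 survives at r8c7, so r8c7=4.
Step 23. [r9c8∈{3}] only 3 remains possible at r9c8. So r9c8=3.
Step 24. [r6c7∈{6}] r6c7 has the single candidate 6, so r6c7=6.
Step 25. [r9c1∈{2}] r9c1 has the single candidate 2 ⇒ r9c1=2.
Step 26. [r7c3∈{7}] r7c3 is down to just 7 ⇒ r7c3=7.
Step 27. [r3c4∈{2}] r3c4's peers cover all but 2, so r3c4=2.
Step 28. [r7c7∈{9}] r7c7 is down to just 9 ⇒ r7c7=9.
Step 29. [r3c7∈{3}] r3c7 has the single candidate 3, so r3c7=3.
Step 30. [r9c7∈{8}] nothing but 8 survives at r9c7, so r9c7=8.
Step 31. [r1c6∈{7}] nothing but 7 survives at r1c6 ⇒ r1c6=7.
Step 32. [r1c4∈{5}] only 5 remains possible at r1c4, so r1c4=5.
Step 33. [r4c9∈{7}] r4c9 is down to just 7, so r4c9=7.
Step 34. [r7c6∈{4}] r7c6's peers cover all but 4 ⇒ r7c6=4.
Step 35. [r6c3∈{5}] r6c3 is down to just 5. So r6c3=5.
Step 36. [r2c4∈{1}] r2c4 has the single candidate 1, so r2c4=1.
Step 37. [r8c3∈{6}] only 6 remains possible at r8c3, so r8c3=6.
Step 38. [r3c1∈{6}] nothing but 6 survives at r3c1. So r3c1=6.
Step 39. [r4c3∈{4}] only 4 remains possible at r4c3, so r4c3=4.
Step 40. [r6c5∈{1}] nothing but 1 survives at r6c5. So r6c5=1.
Step 41. [r4c5∈{9}] r4c5 has the single candidate 9. So r4c5=9.
Step 42. [r5c4∈{8}] nothing but 8 survives at r5c4. So r5c4=8.
Step 43. [r1c2∈{9}] r1c2's peers cover all but 9 ⇒ r1c2=9.
Step 44. [r6c6∈{2}] r6c6's peers cover all but 2. So r6c6=2.
Step 45. [r5c3∈{3}] r5c3 has the single candidate 3 ⇒ r5c3=3.

Answer: 3 9 8 5 6 7 2 4 1 / 4 5 2 1 3 8 7 6 9 / 6 7 1 2 4 9 3 5 8 / 1 2 4 3 9 6 5 8 7 / 9 6 3 8 7 5 1 2 4 / 7 8 5 4 1 2 6 9 3 / 8 3 7 6 2 4 9 1 5 / 5 1 6 9 8 3 4 7 2 / 2 4 9 7 5 1 8 3 6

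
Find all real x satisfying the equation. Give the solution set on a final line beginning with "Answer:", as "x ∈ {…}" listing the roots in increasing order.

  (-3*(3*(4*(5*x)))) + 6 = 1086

Step 1. [(-3*(3*(4*(5*x)))) + 6 = 1086] -3 divides every term; factor it out ⇒ factor: (3*(4*(5*x))) - 2 = -362.
Step 2. [(3*(4*(5*x))) - 2 = -362] peel the -2: add 2 from each side, so sub: 3*(4*(5*x)) = -360.
Step 3. [3*(4*(5*x)) = -360] leading coefficient 3: divide by 3, so div: 4*(5*x) = -120.
Step 4. [4*(5*x) = -120] 4·(inner) — divide through by 4. So div: 5*x = -30.
Step 5. [5*x = -30] 5 out front; divide by 5, so div: x = -6.

Answer: x ∈ {-6}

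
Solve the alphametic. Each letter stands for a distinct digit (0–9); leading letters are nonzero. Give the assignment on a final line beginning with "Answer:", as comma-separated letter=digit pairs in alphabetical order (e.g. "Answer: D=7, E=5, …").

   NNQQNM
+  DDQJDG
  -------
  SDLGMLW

Step 1. [S] S is the leading digit of a 7-digit sum of two 6-digit numbers; the final carry is exactly 1 ⇒ S=1.
Step 2. [col 1: M + G ≡ W (mod 10)] G=4 is one option consistent with column 1 (M + G ≡ W (mod 10), carry-in 0) — take it. So G=4.
Step 3. [col 1: M + G ≡ W (mod 10)] column 1 (M + G ≡ W (mod 10), carry-in 0) doesn't pin W yet; pick W=7 and continue. So W=7.
Step 4. [col 1: M + G ≡ W (mod 10)] from column 1 (G=4, W=7, carry-in 0, digits 1,4,7 already taken and all letters distinct): M must equal 3 ⇒ M=3.
Step 5. [col 2: N + D ≡ L (mod 10)] L=5 is one option consistent with column 2 (N + D ≡ L (mod 10), carry-in 0) — take it, so L=5.
Step 6. [col 2: N + D ≡ L (mod 10)] no forcing yet in column 2 (carry-in 0); N=9 is free and consistent — try it ⇒ N=9.
Step 7. [col 2: N + D ≡ L (mod 10)] in column 2 we have N+D≡L with carry-in 0; given N=9, L=5 and digits 1,3,4,5,7,9 already taken and all letters distinct, that pins D to 6, so D=6.
Step 8. [col 3: Q + J ≡ M (mod 10)] several values work for Q in column 3 (Q + J ≡ M (mod 10), carry-in 1); try Q=2. So Q=2.
Step 9. [col 3: Q + J ≡ M (mod 10)] from column 3 (Q=2, M=3, carry-in 1, digits 1,2,3,4,5,6,7,9 already taken and all letters distinct): J must equal 0, so J=0.

Answer: D=6, G=4, J=0, L=5, M=3, N=9, Q=2, S=1, W=7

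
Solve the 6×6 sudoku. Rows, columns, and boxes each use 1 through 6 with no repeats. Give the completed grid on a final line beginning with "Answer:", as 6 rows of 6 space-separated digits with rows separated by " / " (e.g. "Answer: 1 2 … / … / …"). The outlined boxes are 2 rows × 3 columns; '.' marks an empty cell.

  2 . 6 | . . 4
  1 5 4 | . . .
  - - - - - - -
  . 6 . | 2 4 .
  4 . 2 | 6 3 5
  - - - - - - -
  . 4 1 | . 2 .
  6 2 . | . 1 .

Step 1. [r6c6∈{3}] only 3 remains possible at r6c6. So r6c6=3.
Step 2. [r5c4∈{5}] nothing but 5 survives at r5c4, so r5c4=5.
Step 3. [r3c3∈{3,5}] col 3 places 3 nowhere but r3c3. So r3c3=3.
Step 4. [r1c4∈{1,3}] in row 1, 1 fits only at r1c4, so r1c4=1.
Step 5. [r2c5∈{6}] only 6 remains possible at r2c5 ⇒ r2c5=6.
Step 6. [r6c3∈{5}] only 5 remains possible at r6c3. So r6c3=5.
Step 7. [r5c1∈{3}] r5c1 has the single candidate 3. So r5c1=3.
Step 8. [r1c2∈{3}] r1c2 is down to just 3, so r1c2=3.
Step 9. [r2c4∈{3}] r2c4's peers cover all but 3, so r2c4=3.
Step 10. [r3c1∈{5}] only 5 remains possible at r3c1 ⇒ r3c1=5.
Step 11. [r2c6∈{2}] r2c6 is down to just 2. So r2c6=2.
Step 12. [r5c6∈{6}] r5c6 has the single candidate 6. So r5c6=6.
Step 13. [r1c5∈{5}] nothing but 5 survives at r1c5, so r1c5=5.
Step 14. [r4c2∈{1}] r4c2 has the single candidate 1. So r4c2=1.
Step 15. [r6c4∈{4}] r6c4 has the single candidate 4 ⇒ r6c4=4.
Step 16. [r3c6∈{1}] only 1 remains possible at r3c6, so r3c6=1.

Answer: 2 3 6 1 5 4 / 1 5 4 3 6 2 / 5 6 3 2 4 1 / 4 1 2 6 3 5 / 3 4 1 5 2 6 / 6 2 5 4 1 3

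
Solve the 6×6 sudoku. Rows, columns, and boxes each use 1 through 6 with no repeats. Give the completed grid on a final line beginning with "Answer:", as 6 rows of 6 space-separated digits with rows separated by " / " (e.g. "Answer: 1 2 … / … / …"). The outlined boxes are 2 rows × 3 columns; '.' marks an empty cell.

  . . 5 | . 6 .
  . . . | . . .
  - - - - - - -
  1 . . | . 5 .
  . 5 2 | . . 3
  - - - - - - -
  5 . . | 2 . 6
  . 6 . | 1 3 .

Step 1. [r6c3∈{4}] r6c3 is down to just 4. So r6c3=4.
Step 2. [r2c5∈{1,2,4}] col 5 places 2 nowhere but r2c5, so r2c5=2.
Step 3. [r1c2∈{1,2,3,4}] 2 has one home in col 2: r1c2, so r1c2=2.
Step 4. [r2c4∈{3,4,5}] r2c4 is the only open cell in col 4 admitting 5, so r2c4=5.
Step 5. [r1c4∈{3,4}] 3 has one home in col 4: r1c4. So r1c4=3.
Step 6. [r2c1∈{3,4,6}] r2c1 is the only open cell in col 1 admitting 3, so r2c1=3.
Step 7. [r1c1∈{4}] r1c1's peers cover all but 4. So r1c1=4.
Step 8. [r2c2∈{1}] r2c2's peers cover all but 1, so r2c2=1.
Step 9. [r3c2∈{3,4}] col 2 places 4 nowhere but r3c2 ⇒ r3c2=4.
Step 10. [r4c4∈{4,6}] r4c4 is the only open cell in col 4 admitting 4. So r4c4=4.
Step 11. [r3c3∈{3,6}] 3 has one home in row 3: r3c3, so r3c3=3.
Step 12. [r1c6∈{1}] r1c6 is down to just 1, so r1c6=1.
Step 13. [r2c3∈{6}] r2c3's peers cover all but 6 ⇒ r2c3=6.
Step 14. [r6c6∈{5}] nothing but 5 survives at r6c6, so r6c6=5.
Step 15. [r5c5∈{4}] r5c5 is down to just 4. So r5c5=4.
Step 16. [r3c4∈{6}] only 6 remains possible at r3c4 ⇒ r3c4=6.
Step 17. [r5c2∈{3}] nothing but 3 survives at r5c2. So r5c2=3.
Step 18. [r2c6∈{4}] r2c6 has the single candidate 4. So r2c6=4.
Step 19. [r5c3∈{1}] r5c3 is down to just 1, so r5c3=1.
Step 20. [r3c6∈{2}] r3c6 is down to just 2. So r3c6=2.
Step 21. [r4c5∈{1}] r4c5 has the single candidate 1 ⇒ r4c5=1.
Step 22. [r4c1∈{6}] r4c1 has the single candidate 6. So r4c1=6.
Step 23. [r6c1∈{2}] r6c1 has the single candidate 2. So r6c1=2.

Answer: 4 2 5 3 6 1 / 3 1 6 5 2 4 / 1 4 3 6 5 2 / 6 5 2 4 1 3 / 5 3 1 2 4 6 / 2 6 4 1 3 5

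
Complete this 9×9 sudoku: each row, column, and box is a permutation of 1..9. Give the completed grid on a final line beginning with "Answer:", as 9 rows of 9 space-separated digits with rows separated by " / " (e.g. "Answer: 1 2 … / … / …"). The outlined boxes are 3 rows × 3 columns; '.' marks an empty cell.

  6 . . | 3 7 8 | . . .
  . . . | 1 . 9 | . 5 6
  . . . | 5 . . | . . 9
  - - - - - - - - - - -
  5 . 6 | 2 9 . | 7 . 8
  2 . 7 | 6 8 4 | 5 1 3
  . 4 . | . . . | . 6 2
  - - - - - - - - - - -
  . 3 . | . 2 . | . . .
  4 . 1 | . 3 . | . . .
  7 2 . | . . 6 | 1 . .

Step 1. [r3c8∈{2,3,4,7,8}] across box 3, 7 lands solely at r3c8. So r3c8=7.
Step 2. [r8c2∈{5,6,8,9}] 6 has one home in col 2: r8c2, so r8c2=6.
Step 3. [r6c7∈{9}] r6c7 has the single candidate 9. So r6c7=9.
Step 4. [r7c1∈{8,9}] across col 1, 9 lands solely at r7c1 ⇒ r7c1=9.
Step 5. [r2c5∈{4}] nothing but 4 survives at r2c5, so r2c5=4.
Step 6. [r9c5∈{5}] only 5 remains possible at r9c5 ⇒ r9c5=5.
Step 7. [r9c3∈{8}] nothing but 8 survives at r9c3 ⇒ r9c3=8.
Step 8. [r9c9∈{4}] r9c9's peers cover all but 4. So r9c9=4.
Step 9. [r8c6∈{7}] r8c6's peers cover all but 7. So r8c6=7.
Step 10. [r6c1∈{1,3,8}] r6c1 is the only open cell in row 6 admitting 8, so r6c1=8.
Step 11. [r1c3∈{2,4,5,9}] col 3 places 9 nowhere but r1c3 ⇒ r1c3=9.
Step 12. [r7c8∈{8}] nothing but 8 survives at r7c8, so r7c8=8.
Step 13. [r8c7∈{2}] nothing but 2 survives at r8c7 ⇒ r8c7=2.
Step 14. [r2c1∈{3}] r2c1 is down to just 3. So r2c1=3.
Step 15. [r4c2∈{1}] r4c2 is down to just 1, so r4c2=1.
Step 16. [r2c7∈{8}] r2c7 has the single candidate 8. So r2c7=8.
Step 17. [r6c6∈{1,3,5}] 5 has one home in row 6: r6c6 ⇒ r6c6=5.
Step 18. [r3c3∈{2,4}] across col 3, 4 lands solely at r3c3. So r3c3=4.
Step 19. [r8c8∈{9}] r8c8 is down to just 9, so r8c8=9.
Step 20. [r8c9∈{5}] r8c9 is down to just 5. So r8c9=5.
Step 21. [r4c8∈{4}] r4c8 has the single candidate 4. So r4c8=4.
Step 22. [r1c8∈{2}] r1c8 is down to just 2 ⇒ r1c8=2.
Step 23. [r2c2∈{7}] r2c2's peers cover all but 7 ⇒ r2c2=7.
Step 24. [r8c4∈{8}] r8c4 is down to just 8. So r8c4=8.
Step 25. [r3c5∈{6}] r3c5's peers cover all but 6, so r3c5=6.
Step 26. [r9c4∈{9}] r9c4 is down to just 9, so r9c4=9.
Step 27. [r6c3∈{3}] r6c3 has the single candidate 3 ⇒ r6c3=3.
Step 28. [r4c6∈{3}] only 3 remains possible at r4c6, so r4c6=3.
Step 29. [r7c9∈{7}] only 7 remains possible at r7c9. So r7c9=7.
Step 30. [r3c2∈{8}] only 8 remains possible at r3c2 ⇒ r3c2=8.
Step 31. [r9c8∈{3}] r9c8's peers cover all but 3. So r9c8=3.
Step 32. [r3c1∈{1}] nothing but 1 survives at r3c1, so r3c1=1.
Step 33. [r7c3∈{5}] only 5 remains possible at r7c3. So r7c3=5.
Step 34. [r3c7∈{3}] r3c7 is down to just 3. So r3c7=3.
Step 35. [r7c7∈{6}] nothing but 6 survives at r7c7, so r7c7=6.
Step 36. [r1c9∈{1}] nothing but 1 survives at r1c9, so r1c9=1.
Step 37. [r1c2∈{5}] nothing but 5 survives at r1c2 ⇒ r1c2=5.
Step 38. [r7c6∈{1}] r7c6's peers cover all but 1, so r7c6=1.
Step 39. [r1c7∈{4}] r1c7's peers cover all but 4, so r1c7=4.
Step 40. [r3c6∈{2}] nothing but 2 survives at r3c6 ⇒ r3c6=2.
Step 41. [r5c2∈{9}] r5c2 is down to just 9, so r5c2=9.
Step 42. [r2c3∈{2}] r2c3's peers cover all but 2. So r2c3=2.
Step 43. [r6c5∈{1}] r6c5 has the single candidate 1. So r6c5=1.
Step 44. [r6c4∈{7}] only 7 remains possible at r6c4, so r6c4=7.
Step 45. [r7c4∈{4}] r7c4 is down to just 4, so r7c4=4.

Answer: 6 5 9 3 7 8 4 2 1 / 3 7 2 1 4 9 8 5 6 / 1 8 4 5 6 2 3 7 9 / 5 1 6 2 9 3 7 4 8 / 2 9 7 6 8 4 5 1 3 / 8 4 3 7 1 5 9 6 2 / 9 3 5 4 2 1 6 8 7 / 4 6 1 8 3 7 2 9 5 / 7 2 8 9 5 6 1 3 4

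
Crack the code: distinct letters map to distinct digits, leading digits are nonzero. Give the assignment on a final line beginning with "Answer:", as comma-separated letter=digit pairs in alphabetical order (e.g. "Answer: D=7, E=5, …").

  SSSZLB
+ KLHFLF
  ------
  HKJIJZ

Step 1. [col 1: B + F ≡ Z (mod 10)] column 1 (B + F ≡ Z (mod 10), carry-in 0) doesn't pin B yet; pick B=4 and continue ⇒ B=4.
Step 2. [col 1: B + F ≡ Z (mod 10)] Z=1 is one option consistent with column 1 (B + F ≡ Z (mod 10), carry-in 0) — take it. So Z=1.
Step 3. [col 1: B + F ≡ Z (mod 10)] column 1 reads B+F+carry(0)=Z with B=4, Z=1; with digits 1,4 already taken and all letters distinct, the only value for F is 7. So F=7.
Step 4. [col 2: L + L ≡ J (mod 10)] several values work for J in column 2 (L + L ≡ J (mod 10), carry-in 1); try J=3 ⇒ J=3.
Step 5. [col 2: L + L ≡ J (mod 10)] column 2: given J=3, carry-in 1, and digits 1,3,4,7 already taken and all letters distinct, L+L≡J (mod 10) forces L=6. So L=6.
Step 6. [col 3: Z + F ≡ I (mod 10)] from column 3 (Z=1, F=7, carry-in 1, digits 1,3,4,6,7 already taken and all letters distinct): I must equal 9, so I=9.
Step 7. [col 4: S + H ≡ J (mod 10)] several values work for S in column 4 (S + H ≡ J (mod 10), carry-in 0); try S=5, so S=5.
Step 8. [col 4: S + H ≡ J (mod 10)] from column 4 (S=5, J=3, carry-in 0, digits 1,3,4,5,6,7,9 already taken and all letters distinct): H must equal 8, so H=8.
Step 9. [col 5: S + L ≡ K (mod 10)] column 5 reads S+L+carry(1)=K with S=5, L=6; with digits 1,3,4,5,6,7,8,9 already taken and all letters distinct, the only value for K is 2 ⇒ K=2.

Answer: B=4, F=7, H=8, I=9, J=3, K=2, L=6, S=5, Z=1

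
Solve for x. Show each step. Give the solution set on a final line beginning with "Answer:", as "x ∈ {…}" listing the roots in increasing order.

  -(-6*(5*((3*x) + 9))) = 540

Step 1. [-(-6*(5*((3*x) + 9))) = 540] leading − — multiply by −1, so neg: -6*(5*((3*x) + 9)) = -540.
Step 2. [-6*(5*((3*x) + 9)) = -540] -6·(inner) — divide through by -6 ⇒ div: 5*((3*x) + 9) = 90.
Step 3. [5*((3*x) + 9) = 90] 5·(inner) — divide through by 5 ⇒ div: (3*x) + 9 = 18.
Step 4. [(3*x) + 9 = 18] 9 comes off first (subtract 9) ⇒ sub: 3*x = 9.
Step 5. [3*x = 9] leading coefficient 3: divide by 3. So div: x = 3.

Answer: x ∈ {3}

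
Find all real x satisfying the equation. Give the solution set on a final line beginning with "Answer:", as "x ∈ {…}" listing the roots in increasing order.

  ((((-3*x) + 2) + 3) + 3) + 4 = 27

Step 1. [((((-3*x) + 2) + 3) + 3) + 4 = 27] subtract 4: x sits inside (… + 4), so sub: (((-3*x) + 2) + 3) + 3 = 23.
Step 2. [(((-3*x) + 2) + 3) + 3 = 23] peel the +3: subtract 3 from each side, so sub: ((-3*x) + 2) + 3 = 20.
Step 3. [((-3*x) + 2) + 3 = 20] the outer +3 inverts by subtracting 3 ⇒ sub: (-3*x) + 2 = 17.
Step 4. [(-3*x) + 2 = 17] 2 comes off first (subtract 2) ⇒ sub: -3*x = 15.
Step 5. [-3*x = 15] divide by the outer -3 ⇒ div: x = -5.

Answer: x ∈ {-5}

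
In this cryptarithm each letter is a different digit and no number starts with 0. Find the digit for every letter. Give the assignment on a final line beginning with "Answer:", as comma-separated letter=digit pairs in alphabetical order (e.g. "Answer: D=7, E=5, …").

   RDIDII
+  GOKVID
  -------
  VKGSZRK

Step 1. [V] V is the leading digit of a 7-digit sum of two 6-digit numbers; the final carry is exactly 1 ⇒ V=1.
Step 2. [col 1: I + D ≡ K (mod 10)] D=9 is one option consistent with column 1 (I + D ≡ K (mod 10), carry-in 0) — take it ⇒ D=9.
Step 3. [col 1: I + D ≡ K (mod 10)] no forcing yet in column 1 (carry-in 0); I=3 is free and consistent — try it, so I=3.
Step 4. [col 1: I + D ≡ K (mod 10)] column 1 reads I+D+carry(0)=K with I=3, D=9; with digits 1,3,9 already taken and all letters distinct, the only value for K is 2. So K=2.
Step 5. [col 2: I + I ≡ R (mod 10)] from column 2 (I=3, carry-in 1, digits 1,2,3,9 already taken and all letters distinct): R must equal 7 ⇒ R=7.
Step 6. [col 3: D + V ≡ Z (mod 10)] column 3 reads D+V+carry(0)=Z with D=9, V=1; with digits 1,2,3,7,9 already taken and all letters distinct, the only value for Z is 0, so Z=0.
Step 7. [col 4: I + K ≡ S (mod 10)] column 4 reads I+K+carry(1)=S with I=3, K=2; with digits 0,1,2,3,7,9 already taken and all letters distinct, the only value for S is 6 ⇒ S=6.
Step 8. [col 5: D + O ≡ G (mod 10)] column 5 reads D+O+carry(0)=G with D=9; with digits 0,1,2,3,6,7,9 already taken and all letters distinct, the only value for O is 5 ⇒ O=5.
Step 9. [col 5: D + O ≡ G (mod 10)] column 5: given D=9, O=5, carry-in 0, and digits 0,1,2,3,5,6,7,9 already taken and all letters distinct, D+O≡G (mod 10) forces G=4. So G=4.

Answer: D=9, G=4, I=3, K=2, O=5, R=7, S=6, V=1, Z=0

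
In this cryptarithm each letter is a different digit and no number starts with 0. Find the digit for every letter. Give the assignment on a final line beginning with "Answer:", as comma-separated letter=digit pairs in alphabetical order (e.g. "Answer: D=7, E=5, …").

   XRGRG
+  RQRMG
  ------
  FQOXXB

Step 1. [col 1: G + G ≡ B (mod 10)] several values work for G in column 1 (G + G ≡ B (mod 10), carry-in 0); try G=3. So G=3.
Step 2. [col 1: G + G ≡ B (mod 10)] in column 1 we have G+G≡B with carry-in 0; given G=3 and digits 3 already taken and all letters distinct, that pins B to 6, so B=6.
Step 3. [F] adding two 5-digit numbers gives at most 5+1 digits, and here it does — F is that final carry and must be 1, so F=1.
Step 4. [col 2: R + M ≡ X (mod 10)] M=4 is one option consistent with column 2 (R + M ≡ X (mod 10), carry-in 0) — take it, so M=4.
Step 5. [col 2: R + M ≡ X (mod 10)] no forcing yet in column 2 (carry-in 0); R=8 is free and consistent — try it. So R=8.
Step 6. [col 2: R + M ≡ X (mod 10)] in column 2 we have R+M≡X with carry-in 0; given R=8, M=4 and digits 1,3,4,6,8 already taken and all letters distinct, that pins X to 2, so X=2.
Step 7. [col 4: R + Q ≡ O (mod 10)] from column 4 (R=8, carry-in 1, digits 1,2,3,4,6,8 already taken and all letters distinct): Q must equal 0. So Q=0.
Step 8. [col 4: R + Q ≡ O (mod 10)] column 4: given R=8, Q=0, carry-in 1, and digits 0,1,2,3,4,6,8 already taken and all letters distinct, R+Q≡O (mod 10) forces O=9 ⇒ O=9.

Answer: B=6, F=1, G=3, M=4, O=9, Q=0, R=8, X=2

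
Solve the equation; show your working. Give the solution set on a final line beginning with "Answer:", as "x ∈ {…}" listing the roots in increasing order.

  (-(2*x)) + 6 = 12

Step 1. [(-(2*x)) + 6 = 12] 6 comes off first (subtract 6) ⇒ sub: -(2*x) = 6.
Step 2. [-(2*x) = 6] LHS negated; negate both sides, so neg: 2*x = -6.
Step 3. [2*x = -6] LHS = 2·(…); ÷2 both sides, so div: x = -3.

Answer: x ∈ {-3}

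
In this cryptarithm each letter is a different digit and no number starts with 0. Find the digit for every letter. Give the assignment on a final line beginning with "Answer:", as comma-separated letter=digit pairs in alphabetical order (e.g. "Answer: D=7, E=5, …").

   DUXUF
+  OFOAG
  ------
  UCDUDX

Step 1. [col 1: F + G ≡ X (mod 10)] several values work for G in column 1 (F + G ≡ X (mod 10), carry-in 0); try G=3. So G=3.
Step 2. [col 1: F + G ≡ X (mod 10)] several values work for X in column 1 (F + G ≡ X (mod 10), carry-in 0); try X=9, so X=9.
Step 3. [U] the sum has 6 digits but both addends have 5; that extra leading digit U is the final carry, namely 1, so U=1.
Step 4. [col 1: F + G ≡ X (mod 10)] column 1: given G=3, X=9, carry-in 0, and digits 1,3,9 already taken and all letters distinct, F+G≡X (mod 10) forces F=6 ⇒ F=6.
Step 5. [col 2: U + A ≡ D (mod 10)] column 2 (U + A ≡ D (mod 10), carry-in 0) doesn't pin A yet; pick A=7 and continue, so A=7.
Step 6. [col 2: U + A ≡ D (mod 10)] in column 2 we have U+A≡D with carry-in 0; given U=1, A=7 and digits 1,3,6,7,9 already taken and all letters distinct, that pins D to 8 ⇒ D=8.
Step 7. [col 3: X + O ≡ U (mod 10)] in column 3 we have X+O≡U with carry-in 0; given X=9, U=1 and digits 1,3,6,7,8,9 already taken and all letters distinct, that pins O to 2, so O=2.
Step 8. [col 5: D + O ≡ C (mod 10)] from column 5 (D=8, O=2, carry-in 0, digits 1,2,3,6,7,8,9 already taken and all letters distinct): C must equal 0. So C=0.

Answer: A=7, C=0, D=8, F=6, G=3, O=2, U=1, X=9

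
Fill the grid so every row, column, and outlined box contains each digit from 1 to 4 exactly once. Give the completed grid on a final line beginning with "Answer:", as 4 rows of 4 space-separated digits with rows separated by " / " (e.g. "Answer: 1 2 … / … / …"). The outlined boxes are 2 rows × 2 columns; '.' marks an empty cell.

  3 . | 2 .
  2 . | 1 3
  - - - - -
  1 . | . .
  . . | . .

Step 1. [r4c1∈{4}] r4c1 has the single candidate 4. So r4c1=4.
Step 2. [r4c3∈{3}] r4c3 has the single candidate 3 ⇒ r4c3=3.
Step 3. [r4c2∈{2}] only 2 remains possible at r4c2. So r4c2=2.
Step 4. [r1c4∈{4}] nothing but 4 survives at r1c4, so r1c4=4.
Step 5. [r1c2∈{1}] r1c2 is down to just 1. So r1c2=1.
Step 6. [r3c3∈{4}] r3c3 is down to just 4 ⇒ r3c3=4.
Step 7. [r3c2∈{3}] r3c2 has the single candidate 3. So r3c2=3.
Step 8. [r4c4∈{1}] r4c4 has the single candidate 1. So r4c4=1.
Step 9. [r2c2∈{4}] r2c2 is down to just 4, so r2c2=4.
Step 10. [r3c4∈{2}] r3c4 has the single candidate 2 ⇒ r3c4=2.

Answer: 3 1 2 4 / 2 4 1 3 / 1 3 4 2 / 4 2 3 1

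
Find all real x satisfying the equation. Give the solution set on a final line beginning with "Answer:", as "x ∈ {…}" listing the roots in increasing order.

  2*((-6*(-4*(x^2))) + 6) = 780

Step 1. [2*((-6*(-4*(x^2))) + 6) = 780] leading coefficient 2: divide by 2. So div: (-6*(-4*(x^2))) + 6 = 390.
Step 2. [(-6*(-4*(x^2))) + 6 = 390] -6 divides every term; factor it out. So factor: (-4*(x^2)) - 1 = -65.
Step 3. [(-4*(x^2)) - 1 = -65] add 1: x sits inside (… - 1) ⇒ sub: -4*(x^2) = -64.
Step 4. [-4*(x^2) = -64] leading coefficient -4: divide by -4 ⇒ div: x^2 = 16.
Step 5. [x^2 = 16] √ both sides: 16 ≥ 0 gives two branches. So sqrt: x = 4 or -4.

Answer: x ∈ {-4, 4}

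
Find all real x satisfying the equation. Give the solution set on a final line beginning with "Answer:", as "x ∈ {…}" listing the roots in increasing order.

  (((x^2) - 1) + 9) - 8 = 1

Step 1. [(((x^2) - 1) + 9) - 8 = 1] add 8: x sits inside (… - 8) ⇒ sub: ((x^2) - 1) + 9 = 9.
Step 2. [((x^2) - 1) + 9 = 9] +9 is outermost — subtract 9 both sides. So sub: (x^2) - 1 = 0.
Step 3. [(x^2) - 1 = 0] 1 comes off first (add 1). So sub: x^2 = 1.
Step 4. [x^2 = 1] √ both sides: 1 ≥ 0 gives two branches. So sqrt: x = 1 or -1.

Answer: x ∈ {-1, 1}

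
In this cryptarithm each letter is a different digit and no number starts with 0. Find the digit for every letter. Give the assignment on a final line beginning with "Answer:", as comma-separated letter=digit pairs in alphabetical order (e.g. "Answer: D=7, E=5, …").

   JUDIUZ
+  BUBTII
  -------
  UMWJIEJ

Step 1. [U] the sum has 7 digits but both addends have 6; that extra leading digit U is the final carry, namely 1, so U=1.
Step 2. [col 1: Z + I ≡ J (mod 10)] several values work for I in column 1 (Z + I ≡ J (mod 10), carry-in 0); try I=5 ⇒ I=5.
Step 3. [col 1: Z + I ≡ J (mod 10)] J=4 is one option consistent with column 1 (Z + I ≡ J (mod 10), carry-in 0) — take it, so J=4.
Step 4. [col 1: Z + I ≡ J (mod 10)] from column 1 (I=5, J=4, carry-in 0, digits 1,4,5 already taken and all letters distinct): Z must equal 9 ⇒ Z=9.
Step 5. [col 2: U + I ≡ E (mod 10)] column 2 reads U+I+carry(1)=E with U=1, I=5; with digits 1,4,5,9 already taken and all letters distinct, the only value for E is 7, so E=7.
Step 6. [col 3: I + T ≡ I (mod 10)] from column 3 (I=5, carry-in 0, digits 1,4,5,7,9 already taken and all letters distinct): T must equal 0, so T=0.
Step 7. [col 4: D + B ≡ J (mod 10)] no forcing yet in column 4 (carry-in 0); B=8 is free and consistent — try it, so B=8.
Step 8. [col 4: D + B ≡ J (mod 10)] from column 4 (B=8, J=4, carry-in 0, digits 0,1,4,5,7,8,9 already taken and all letters distinct): D must equal 6, so D=6.
Step 9. [col 5: U + U ≡ W (mod 10)] from column 5 (U=1, carry-in 1, digits 0,1,4,5,6,7,8,9 already taken and all letters distinct): W must equal 3, so W=3.
Step 10. [col 6: J + B ≡ M (mod 10)] in column 6 we have J+B≡M with carry-in 0; given J=4, B=8 and digits 0,1,3,4,5,6,7,8,9 already taken and all letters distinct, that pins M to 2, so M=2.

Answer: B=8, D=6, E=7, I=5, J=4, M=2, T=0, U=1, W=3, Z=9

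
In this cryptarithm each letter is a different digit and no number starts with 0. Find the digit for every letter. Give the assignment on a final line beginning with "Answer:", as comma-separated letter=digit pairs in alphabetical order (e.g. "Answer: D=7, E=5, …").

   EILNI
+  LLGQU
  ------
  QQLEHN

Step 1. [col 1: I + U ≡ N (mod 10)] N=5 is one option consistent with column 1 (I + U ≡ N (mod 10), carry-in 0) — take it ⇒ N=5.
Step 2. [col 1: I + U ≡ N (mod 10)] column 1 (I + U ≡ N (mod 10), carry-in 0) doesn't pin U yet; pick U=6 and continue, so U=6.
Step 3. [col 1: I + U ≡ N (mod 10)] column 1 reads I+U+carry(0)=N with U=6, N=5; with digits 5,6 already taken and all letters distinct, the only value for I is 9, so I=9.
Step 4. [col 2: N + Q ≡ H (mod 10)] no forcing yet in column 2 (carry-in 1); Q=1 is free and consistent — try it. So Q=1.
Step 5. [col 2: N + Q ≡ H (mod 10)] column 2: given N=5, Q=1, carry-in 1, and digits 1,5,6,9 already taken and all letters distinct, N+Q≡H (mod 10) forces H=7 ⇒ H=7.
Step 6. [col 3: L + G ≡ E (mod 10)] several values work for E in column 3 (L + G ≡ E (mod 10), carry-in 0); try E=2, so E=2.
Step 7. [col 3: L + G ≡ E (mod 10)] several values work for G in column 3 (L + G ≡ E (mod 10), carry-in 0); try G=4. So G=4.
Step 8. [col 3: L + G ≡ E (mod 10)] in column 3 we have L+G≡E with carry-in 0; given G=4, E=2 and digits 1,2,4,5,6,7,9 already taken and all letters distinct, that pins L to 8. So L=8.

Answer: E=2, G=4, H=7, I=9, L=8, N=5, Q=1, U=6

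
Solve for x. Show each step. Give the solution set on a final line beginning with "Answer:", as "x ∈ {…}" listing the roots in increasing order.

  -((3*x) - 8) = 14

Step 1. [-((3*x) - 8) = 14] flip signs both sides. So neg: (3*x) - 8 = -14.
Step 2. [(3*x) - 8 = -14] 8 comes off first (add 8) ⇒ sub: 3*x = -6.
Step 3. [3*x = -6] leading coefficient 3: divide by 3. So div: x = -2.

Answer: x ∈ {-2}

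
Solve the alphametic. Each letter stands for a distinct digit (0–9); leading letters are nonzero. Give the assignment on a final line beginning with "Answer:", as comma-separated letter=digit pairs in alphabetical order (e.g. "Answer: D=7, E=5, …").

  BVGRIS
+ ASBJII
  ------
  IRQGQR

Step 1. [col 1: S + I ≡ R (mod 10)] no forcing yet in column 1 (carry-in 0); S=1 is free and consistent — try it, so S=1.
Step 2. [col 1: S + I ≡ R (mod 10)] several values work for R in column 1 (S + I ≡ R (mod 10), carry-in 0); try R=8 ⇒ R=8.
Step 3. [col 1: S + I ≡ R (mod 10)] in column 1 we have S+I≡R with carry-in 0; given S=1, R=8 and digits 1,8 already taken and all letters distinct, that pins I to 7 ⇒ I=7.
Step 4. [col 2: I + I ≡ Q (mod 10)] column 2: given I=7, carry-in 0, and digits 1,7,8 already taken and all letters distinct, I+I≡Q (mod 10) forces Q=4. So Q=4.
Step 5. [col 3: R + J ≡ G (mod 10)] column 3 (R + J ≡ G (mod 10), carry-in 1) doesn't pin G yet; pick G=9 and continue, so G=9.
Step 6. [col 3: R + J ≡ G (mod 10)] from column 3 (R=8, G=9, carry-in 1, digits 1,4,7,8,9 already taken and all letters distinct): J must equal 0. So J=0.
Step 7. [col 4: G + B ≡ Q (mod 10)] column 4: given G=9, Q=4, carry-in 0, and digits 0,1,4,7,8,9 already taken and all letters distinct, G+B≡Q (mod 10) forces B=5. So B=5.
Step 8. [col 5: V + S ≡ R (mod 10)] from column 5 (S=1, R=8, carry-in 1, digits 0,1,4,5,7,8,9 already taken and all letters distinct): V must equal 6 ⇒ V=6.
Step 9. [col 6: B + A ≡ I (mod 10)] from column 6 (B=5, I=7, carry-in 0, digits 0,1,4,5,6,7,8,9 already taken and all letters distinct): A must equal 2, so A=2.

Answer: A=2, B=5, G=9, I=7, J=0, Q=4, R=8, S=1, V=6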